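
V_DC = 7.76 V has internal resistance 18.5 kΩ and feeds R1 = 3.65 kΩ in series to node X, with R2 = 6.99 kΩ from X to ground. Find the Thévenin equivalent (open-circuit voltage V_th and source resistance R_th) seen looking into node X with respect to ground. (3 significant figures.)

V_th ≈ 1.86 V, R_th ≈ 5.31 kΩ

R1' = 18.5 + 3.65 = 22.15 kΩ (source resistance + R1).
Open-circuit (no load on X): V_th = V_DC · R2/(R1' + R2) = 7.76 × 6.99/(22.15 + 6.99) = 1.861 V.
Zeroing V_DC shorts the top of R1' to ground, so R_th = R1' ‖ R2 = 5.313 kΩ.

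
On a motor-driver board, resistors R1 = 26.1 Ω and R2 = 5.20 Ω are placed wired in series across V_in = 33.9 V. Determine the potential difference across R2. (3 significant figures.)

ΣR = 26.1 + 5.20 = 31.30 Ω.
Voltage divider: V = V_in · (5.200 / 31.30) = 33.9 × 0.1661 = 5.632 V.

V ≈ 5.63 V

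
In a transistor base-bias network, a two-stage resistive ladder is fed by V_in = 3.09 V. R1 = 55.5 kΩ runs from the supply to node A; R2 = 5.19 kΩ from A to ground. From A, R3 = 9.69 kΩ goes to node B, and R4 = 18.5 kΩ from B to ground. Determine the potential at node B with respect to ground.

Looking into the second stage from A: R3 + R4 = 28.19 kΩ appears in parallel with R2.
R2 ‖ (R3+R4) = 4.383 kΩ.
So V_A = 3.09 × 0.07319 = 0.2262 V.
Then the unloaded second divider: V_B = V_A × R4/(R3+R4) = 0.2262 × 0.6563 = 0.1484 V.

V_B ≈ 0.148 V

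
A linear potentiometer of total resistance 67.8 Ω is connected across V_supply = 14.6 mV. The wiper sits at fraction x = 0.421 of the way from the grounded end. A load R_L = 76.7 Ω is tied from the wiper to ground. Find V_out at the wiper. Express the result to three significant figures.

The pot divides into 39.26 Ω above the wiper and 28.54 Ω below.
(x·R_p) ‖ R_L = 20.80 Ω.
Loaded-divider output: V_out = 14.6 × 0.3464 = 5.057 mV.

V_out ≈ 5.06 mV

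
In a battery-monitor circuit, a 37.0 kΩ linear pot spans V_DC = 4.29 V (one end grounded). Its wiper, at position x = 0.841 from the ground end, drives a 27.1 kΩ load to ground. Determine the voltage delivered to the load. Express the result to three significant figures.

Split the track: R_lower = x·R_p = 31.12 kΩ, R_upper = (1−x)·R_p = 5.883 kΩ.
(x·R_p) ‖ R_L = 14.48 kΩ.
Loaded-divider output: V_out = 4.29 × 0.7112 = 3.051 V.

V_out ≈ 3.05 V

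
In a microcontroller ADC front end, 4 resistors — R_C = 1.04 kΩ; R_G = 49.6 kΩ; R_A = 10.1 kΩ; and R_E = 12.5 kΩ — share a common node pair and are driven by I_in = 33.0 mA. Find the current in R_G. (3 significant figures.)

I ≈ 0.573 mA

Conductances: ΣG = 1/1.04 + 1/49.6 + 1/10.1 + 1/12.5 = 1.161 (1/kΩ).
R_G takes the fraction G_k/ΣG = 0.02016/1.161 = 0.01737, so I = 33.0 × 0.01737 = 0.5732 mA.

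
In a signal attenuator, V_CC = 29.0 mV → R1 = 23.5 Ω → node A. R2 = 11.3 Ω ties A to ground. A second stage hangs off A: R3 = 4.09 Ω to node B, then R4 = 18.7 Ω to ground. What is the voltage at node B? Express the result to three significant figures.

The second stage (R3 + R4 = 22.79 Ω) loads node A in parallel with R2.
Effective lower resistance at A: R2 ‖ 22.79 = 7.554 Ω.
V_A = 29.0 × 7.554/(23.5 + 7.554) = 7.055 mV.
Then the unloaded second divider: V_B = V_A × R4/(R3+R4) = 7.055 × 0.8205 = 5.789 mV.

V_B ≈ 5.79 mV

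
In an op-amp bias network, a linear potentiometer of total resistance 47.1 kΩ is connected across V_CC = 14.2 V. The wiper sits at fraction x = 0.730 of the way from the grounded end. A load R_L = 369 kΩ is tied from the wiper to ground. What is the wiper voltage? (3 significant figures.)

V_out ≈ 10.1 V

Lower segment x·R_p = 34.38 kΩ; upper segment (1−x)·R_p = 12.72 kΩ.
(x·R_p) ‖ R_L = 31.45 kΩ.
V_out = 14.2 × 31.45/(12.72 + 31.45) = 10.11 V.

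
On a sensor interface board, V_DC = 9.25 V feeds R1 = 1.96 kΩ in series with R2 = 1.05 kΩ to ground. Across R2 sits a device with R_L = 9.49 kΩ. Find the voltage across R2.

First combine the lower leg with the load: R2 ‖ R_L = 0.9454 kΩ.
Then V_out = V_DC · R2'/(R1 + R2') = 9.25 × 0.9454/2.905 = 3.010 V.

V_out ≈ 3.01 V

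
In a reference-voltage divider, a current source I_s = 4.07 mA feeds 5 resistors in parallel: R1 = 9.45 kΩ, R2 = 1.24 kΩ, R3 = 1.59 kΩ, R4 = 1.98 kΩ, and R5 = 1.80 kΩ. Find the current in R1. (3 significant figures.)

Conductances: ΣG = 1/9.45 + 1/1.24 + 1/1.59 + 1/1.98 + 1/1.80 = 2.602 (1/kΩ).
Current divider: I(R1) = I_s · G_k/ΣG = 4.07 × (0.1058/2.602) = 4.07 × 0.04067 = 0.1655 mA.

I ≈ 0.166 mA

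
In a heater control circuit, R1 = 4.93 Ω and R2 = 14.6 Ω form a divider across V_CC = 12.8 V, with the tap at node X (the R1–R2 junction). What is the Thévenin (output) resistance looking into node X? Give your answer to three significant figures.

R_th ≈ 3.69 Ω

Looking into X with the source shorted: R_th = R1·R2/(R1+R2) = 4.930 × 14.6/19.53 = 3.686 Ω.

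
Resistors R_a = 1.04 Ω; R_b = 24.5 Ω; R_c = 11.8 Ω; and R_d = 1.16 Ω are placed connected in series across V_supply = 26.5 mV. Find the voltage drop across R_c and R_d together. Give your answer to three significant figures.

Series total: ΣR = 1.04 + 24.5 + 11.8 + 1.16 = 38.50 Ω.
R_{R_c..R_d} = 11.8 + 1.16 = 12.96 Ω.
Voltage divider: V = V_supply · (12.96 / 38.50) = 26.5 × 0.3366 = 8.921 mV.

V ≈ 8.92 mV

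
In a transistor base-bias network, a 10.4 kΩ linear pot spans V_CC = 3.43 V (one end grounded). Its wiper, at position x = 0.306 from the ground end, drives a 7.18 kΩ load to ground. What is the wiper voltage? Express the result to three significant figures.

V_out ≈ 0.803 V

The pot divides into 7.218 kΩ above the wiper and 3.182 kΩ below.
Lower segment in parallel with the load: 3.182 ‖ 7.18 = 2.205 kΩ.
Then V_out = V_CC · 2.205/(7.218 + 2.205) = 0.8027 V.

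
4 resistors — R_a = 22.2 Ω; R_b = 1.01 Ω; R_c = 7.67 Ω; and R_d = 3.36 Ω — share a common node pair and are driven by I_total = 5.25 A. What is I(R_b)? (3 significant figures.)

I ≈ 3.55 A

Conductances: ΣG = 1/22.2 + 1/1.01 + 1/7.67 + 1/3.36 = 1.463 (1/Ω).
R_b takes the fraction G_k/ΣG = 0.9901/1.463 = 0.6767, so I = 5.25 × 0.6767 = 3.553 A.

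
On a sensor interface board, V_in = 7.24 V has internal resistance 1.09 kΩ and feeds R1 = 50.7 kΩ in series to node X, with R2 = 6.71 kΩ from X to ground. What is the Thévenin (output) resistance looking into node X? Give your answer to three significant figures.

R_th ≈ 5.94 kΩ

R1' = 1.09 + 50.7 = 51.79 kΩ (source resistance + R1).
Zeroing V_in shorts the top of R1' to ground, so R_th = R1' ‖ R2 = 5.940 kΩ.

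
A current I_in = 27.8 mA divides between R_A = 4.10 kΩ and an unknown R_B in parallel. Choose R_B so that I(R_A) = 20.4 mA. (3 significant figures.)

R_B ≈ 11.3 kΩ

Two-branch current divider: I_A = I_in · R_B/(R_A + R_B).
With f = 0.7338, R_B = R_A · f/(1−f) = 4.10 × 2.757 = 11.30 kΩ.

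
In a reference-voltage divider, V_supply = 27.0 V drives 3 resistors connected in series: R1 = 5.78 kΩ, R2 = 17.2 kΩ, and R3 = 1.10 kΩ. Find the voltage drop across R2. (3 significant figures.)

V ≈ 19.3 V

Total series resistance ΣR = 5.78 + 17.2 + 1.10 = 24.08 kΩ.
By the voltage-divider rule, V = 27.0 × 17.20/24.08 = 19.29 V.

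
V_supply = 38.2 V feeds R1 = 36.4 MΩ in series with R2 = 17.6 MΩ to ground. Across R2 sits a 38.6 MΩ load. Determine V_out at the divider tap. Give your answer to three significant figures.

V_out ≈ 9.52 V

R2 ‖ R_L = (17.6 × 38.6)/(17.6 + 38.6) = 12.09 MΩ.
Then V_out = V_supply · R2'/(R1 + R2') = 38.2 × 12.09/48.49 = 9.523 V.
(Unloaded it would be 12.5 V; the load pulls it down.)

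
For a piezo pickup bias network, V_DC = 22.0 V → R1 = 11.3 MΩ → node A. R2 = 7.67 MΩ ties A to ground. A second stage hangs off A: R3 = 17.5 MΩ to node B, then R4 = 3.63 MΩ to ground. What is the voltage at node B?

V_B ≈ 1.26 V

Node A sees R2 in parallel with the series input of stage 2, R3 + R4 = 21.13 MΩ.
R2 ‖ (R3+R4) = 5.627 MΩ.
So V_A = 22.0 × 0.3324 = 7.314 V.
Stage 2 is unloaded, so V_B = V_A · R4/(R3+R4) = 7.314 × 3.63/21.13 = 1.256 V.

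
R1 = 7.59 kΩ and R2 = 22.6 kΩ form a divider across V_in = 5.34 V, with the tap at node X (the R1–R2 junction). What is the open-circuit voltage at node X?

V_th ≈ 4.00 V

Open-circuit (no load on X): V_th = V_in · R2/(R1 + R2) = 5.34 × 22.6/(7.590 + 22.6) = 3.997 V.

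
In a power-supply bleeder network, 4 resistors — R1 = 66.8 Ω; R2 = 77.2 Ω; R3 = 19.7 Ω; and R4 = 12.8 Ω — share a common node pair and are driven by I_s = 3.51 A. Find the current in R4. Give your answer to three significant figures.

I ≈ 1.75 A

ΣG = 1/66.8 + 1/77.2 + 1/19.7 + 1/12.8 = 0.1568.
By the current-divider rule, I = I_s · G_k/ΣG = 3.51 × 0.4982 = 1.749 A.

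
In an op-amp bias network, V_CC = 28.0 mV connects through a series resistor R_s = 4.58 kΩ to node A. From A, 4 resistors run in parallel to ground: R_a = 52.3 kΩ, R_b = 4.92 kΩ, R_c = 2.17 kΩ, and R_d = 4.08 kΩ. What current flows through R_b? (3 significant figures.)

I ≈ 1.08 µA

Parallel bank: R_p = 1/(1/52.3 + 1/4.92 + 1/2.17 + 1/4.08) = 1.077 kΩ.
V_A = 28.0 × 1.077/5.657 = 5.332 mV.
I(R_b) = V_A / R_b = 5.332/4.92 = 1.084 µA.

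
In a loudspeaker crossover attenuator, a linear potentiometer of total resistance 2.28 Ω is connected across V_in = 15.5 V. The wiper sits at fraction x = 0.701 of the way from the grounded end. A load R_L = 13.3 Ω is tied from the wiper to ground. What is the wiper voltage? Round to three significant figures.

V_out ≈ 10.5 V

Lower segment x·R_p = 1.598 Ω; upper segment (1−x)·R_p = 0.6817 Ω.
R_L loads the lower segment: effective lower R = 1.427 Ω.
V_out = 15.5 × 1.427/(0.6817 + 1.427) = 10.49 V.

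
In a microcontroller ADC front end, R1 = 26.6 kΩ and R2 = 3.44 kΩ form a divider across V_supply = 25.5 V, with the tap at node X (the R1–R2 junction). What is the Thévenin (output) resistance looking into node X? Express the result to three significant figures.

R_th ≈ 3.05 kΩ

Zeroing V_supply shorts the top of R1 to ground, so R_th = R1 ‖ R2 = 3.046 kΩ.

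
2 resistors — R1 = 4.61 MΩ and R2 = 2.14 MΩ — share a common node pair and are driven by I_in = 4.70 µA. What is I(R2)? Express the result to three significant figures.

Two-branch current divider: I_k = I_in · R_other/(R_1 + R_2).
I(R2) = 4.70 × 4.61/(4.61 + 2.14) = 4.70 × 0.6830 = 3.210 µA.

I ≈ 3.21 µA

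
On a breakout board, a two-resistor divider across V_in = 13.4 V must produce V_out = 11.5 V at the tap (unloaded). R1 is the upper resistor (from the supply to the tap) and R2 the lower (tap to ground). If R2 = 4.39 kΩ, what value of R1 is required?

R1 ≈ 0.725 kΩ

Required fraction k = V_out/V_in = 0.8582.
So R1 = R2 · (V_in/V_out − 1) = 4.39 × (13.4/11.5 − 1) = 4.39 × 0.1652 = 0.7253 kΩ.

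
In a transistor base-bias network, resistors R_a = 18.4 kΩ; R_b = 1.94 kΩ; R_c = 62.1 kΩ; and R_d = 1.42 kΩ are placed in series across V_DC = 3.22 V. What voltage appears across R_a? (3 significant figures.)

Total series resistance ΣR = 18.4 + 1.94 + 62.1 + 1.42 = 83.86 kΩ.
By the voltage-divider rule, V = 3.22 × 18.40/83.86 = 0.7065 V.

V ≈ 0.707 V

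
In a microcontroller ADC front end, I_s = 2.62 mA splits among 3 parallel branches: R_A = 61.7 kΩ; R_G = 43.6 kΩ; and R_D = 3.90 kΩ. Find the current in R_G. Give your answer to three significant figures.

Conductances: ΣG = 1/61.7 + 1/43.6 + 1/3.90 = 0.2956 (1/kΩ).
By the current-divider rule, I = I_s · G_k/ΣG = 2.62 × 0.07760 = 0.2033 mA.

I ≈ 0.203 mA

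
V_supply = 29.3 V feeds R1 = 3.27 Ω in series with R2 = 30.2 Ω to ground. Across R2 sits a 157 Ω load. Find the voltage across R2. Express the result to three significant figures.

First combine the lower leg with the load: R2 ‖ R_L = 25.33 Ω.
Then V_out = V_supply · R2'/(R1 + R2') = 29.3 × 25.33/28.60 = 25.95 V.
(Unloaded it would be 26.4 V; the load pulls it down.)

V_out ≈ 25.9 V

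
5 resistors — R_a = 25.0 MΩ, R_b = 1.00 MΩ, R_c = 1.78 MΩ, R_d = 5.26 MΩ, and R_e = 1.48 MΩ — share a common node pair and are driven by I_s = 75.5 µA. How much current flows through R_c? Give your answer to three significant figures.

I ≈ 17.2 µA

Total conductance ΣG = 1/25.0 + 1/1.00 + 1/1.78 + 1/5.26 + 1/1.48 = 2.468 (units of 1/MΩ).
R_c takes the fraction G_k/ΣG = 0.5618/2.468 = 0.2277, so I = 75.5 × 0.2277 = 17.19 µA.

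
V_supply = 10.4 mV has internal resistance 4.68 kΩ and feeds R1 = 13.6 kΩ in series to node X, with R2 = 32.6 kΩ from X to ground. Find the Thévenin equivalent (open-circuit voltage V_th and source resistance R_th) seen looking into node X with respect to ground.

V_th ≈ 6.66 mV, R_th ≈ 11.7 kΩ

R1' = 4.68 + 13.6 = 18.28 kΩ (source resistance + R1).
V_th is the unloaded tap voltage: V_supply · R2/(R1'+R2) = 10.4 × 0.6407 = 6.664 mV.
With V_supply suppressed (replaced by a short), R_th = R1' ‖ R2 = (18.28 × 32.6)/(18.28 + 32.6) = 11.71 kΩ.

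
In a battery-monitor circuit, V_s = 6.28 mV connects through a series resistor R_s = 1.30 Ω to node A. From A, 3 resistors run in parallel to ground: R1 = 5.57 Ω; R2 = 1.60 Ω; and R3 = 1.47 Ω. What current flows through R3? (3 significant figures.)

Combine the parallel branches: R_p = (1/5.57 + 1/1.60 + 1/1.47)⁻¹ = 0.6735 Ω.
V_A = 6.28 × 0.6735/1.973 = 2.143 mV.
Branch current I = V_A/R3 = 2.143/1.47 = 1.458 mA.

I ≈ 1.46 mA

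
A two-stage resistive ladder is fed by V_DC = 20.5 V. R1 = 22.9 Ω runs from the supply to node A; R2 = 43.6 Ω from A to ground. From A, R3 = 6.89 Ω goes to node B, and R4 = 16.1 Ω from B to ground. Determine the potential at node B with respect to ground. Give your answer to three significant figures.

V_B ≈ 5.69 V

The second stage (R3 + R4 = 22.99 Ω) loads node A in parallel with R2.
Effective lower resistance at A: R2 ‖ 22.99 = 15.05 Ω.
First divider: V_A = V_DC · 15.05/(22.9 + 15.05) = 8.131 V.
Then the unloaded second divider: V_B = V_A × R4/(R3+R4) = 8.131 × 0.7003 = 5.694 V.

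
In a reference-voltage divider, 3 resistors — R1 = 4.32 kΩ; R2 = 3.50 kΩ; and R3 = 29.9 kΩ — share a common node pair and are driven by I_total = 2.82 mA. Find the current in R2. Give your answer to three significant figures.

I ≈ 1.46 mA

ΣG = 1/4.32 + 1/3.50 + 1/29.9 = 0.5506.
Current divider: I(R2) = I_total · G_k/ΣG = 2.82 × (0.2857/0.5506) = 2.82 × 0.5189 = 1.463 mA.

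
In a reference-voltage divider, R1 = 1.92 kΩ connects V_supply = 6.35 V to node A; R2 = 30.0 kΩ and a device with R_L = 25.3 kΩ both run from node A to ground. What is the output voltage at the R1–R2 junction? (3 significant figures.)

V_out ≈ 5.57 V

R2 ‖ R_L = (30.0 × 25.3)/(30.0 + 25.3) = 13.73 kΩ.
Voltage divider with the loaded lower leg: V_out = 6.35 × 13.73/(1.92 + 13.73) = 6.35 × 0.8773 = 5.571 V.
(Unloaded it would be 5.97 V; the load pulls it down.)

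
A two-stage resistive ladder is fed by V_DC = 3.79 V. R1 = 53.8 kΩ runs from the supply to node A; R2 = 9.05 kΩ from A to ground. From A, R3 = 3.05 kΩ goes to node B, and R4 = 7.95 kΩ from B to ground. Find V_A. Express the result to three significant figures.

V_A ≈ 0.320 V

Looking into the second stage from A: R3 + R4 = 11.00 kΩ appears in parallel with R2.
Effective lower resistance at A: R2 ‖ 11.00 = 4.965 kΩ.
So V_A = 3.79 × 0.08449 = 0.3202 V.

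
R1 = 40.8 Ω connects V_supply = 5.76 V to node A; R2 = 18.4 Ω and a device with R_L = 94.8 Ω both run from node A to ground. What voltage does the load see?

The load sits in parallel with R2, giving an effective lower resistance R2' = R2·R_L/(R2+R_L) = 15.41 Ω.
Now apply the divider: V_out = 5.76 × 0.2741 = 1.579 V.
(Unloaded it would be 1.79 V; the load pulls it down.)

V_out ≈ 1.58 V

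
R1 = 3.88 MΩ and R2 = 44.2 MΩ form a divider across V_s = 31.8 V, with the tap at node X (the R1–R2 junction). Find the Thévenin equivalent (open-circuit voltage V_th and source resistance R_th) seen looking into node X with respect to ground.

V_th ≈ 29.2 V, R_th ≈ 3.57 MΩ

With X open, the divider is unloaded: V_th = 31.8 × 44.2/48.08 = 29.23 V.
Zeroing V_s shorts the top of R1 to ground, so R_th = R1 ‖ R2 = 3.567 MΩ.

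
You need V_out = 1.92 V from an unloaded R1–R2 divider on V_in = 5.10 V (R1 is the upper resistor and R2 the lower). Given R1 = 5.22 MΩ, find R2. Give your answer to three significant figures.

V_out/V_in = R2/(R1+R2) = 0.3765.
So R2 = R1 · V_out/(V_in − V_out) = 5.22 × 1.92/(5.10 − 1.92) = 5.22 × 0.6038 = 3.152 MΩ.

R2 ≈ 3.15 MΩ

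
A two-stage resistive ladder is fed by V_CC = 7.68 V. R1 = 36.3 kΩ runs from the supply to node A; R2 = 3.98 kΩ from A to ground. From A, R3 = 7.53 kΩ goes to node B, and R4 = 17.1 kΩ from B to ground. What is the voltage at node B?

V_B ≈ 0.460 V

Node A sees R2 in parallel with the series input of stage 2, R3 + R4 = 24.63 kΩ.
R2 ‖ (R3+R4) = 3.426 kΩ.
First divider: V_A = V_CC · 3.426/(36.3 + 3.426) = 0.6624 V.
V_B = V_A × 0.6943 = 0.4599 V.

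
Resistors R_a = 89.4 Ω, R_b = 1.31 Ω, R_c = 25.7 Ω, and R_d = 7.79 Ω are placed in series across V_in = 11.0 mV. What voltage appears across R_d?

Total series resistance ΣR = 89.4 + 1.31 + 25.7 + 7.79 = 124.2 Ω.
Voltage divider: V = V_in · (7.790 / 124.2) = 11.0 × 0.06272 = 0.6899 mV.

V ≈ 0.690 mV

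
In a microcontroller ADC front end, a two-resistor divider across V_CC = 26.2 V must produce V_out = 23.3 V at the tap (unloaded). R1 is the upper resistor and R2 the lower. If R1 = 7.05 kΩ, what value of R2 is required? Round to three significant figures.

The divider ratio is R2/(R1+R2) = 23.3/26.2 = 0.8893.
So R2 = R1 · V_out/(V_CC − V_out) = 7.05 × 23.3/(26.2 − 23.3) = 7.05 × 8.034 = 56.64 kΩ.

R2 ≈ 56.6 kΩ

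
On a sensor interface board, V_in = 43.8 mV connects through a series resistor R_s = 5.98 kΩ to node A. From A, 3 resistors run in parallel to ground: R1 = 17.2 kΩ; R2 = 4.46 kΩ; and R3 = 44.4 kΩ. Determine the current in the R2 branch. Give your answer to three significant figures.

I ≈ 3.48 µA

Combine the parallel branches: R_p = (1/17.2 + 1/4.46 + 1/44.4)⁻¹ = 3.280 kΩ.
Node voltage V_A = V_in · R_p/(R_s + R_p) = 43.8 × 0.3542 = 15.51 mV.
Branch current I = V_A/R2 = 15.51/4.46 = 3.479 µA.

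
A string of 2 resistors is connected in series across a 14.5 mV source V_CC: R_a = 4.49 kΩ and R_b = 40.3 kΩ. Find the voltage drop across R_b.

ΣR = 4.49 + 40.3 = 44.79 kΩ.
Voltage divider: V = V_CC · (40.30 / 44.79) = 14.5 × 0.8998 = 13.05 mV.

V ≈ 13.0 mV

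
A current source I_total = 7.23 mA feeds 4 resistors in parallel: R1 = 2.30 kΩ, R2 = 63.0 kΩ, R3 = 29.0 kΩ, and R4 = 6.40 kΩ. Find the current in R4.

ΣG = 1/2.30 + 1/63.0 + 1/29.0 + 1/6.40 = 0.6414.
R4 takes the fraction G_k/ΣG = 0.1562/0.6414 = 0.2436, so I = 7.23 × 0.2436 = 1.761 mA.

I ≈ 1.76 mA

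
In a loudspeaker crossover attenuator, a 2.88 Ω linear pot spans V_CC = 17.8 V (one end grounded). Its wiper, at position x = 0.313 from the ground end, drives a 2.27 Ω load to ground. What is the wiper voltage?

V_out ≈ 4.38 V

The pot divides into 1.979 Ω above the wiper and 0.9014 Ω below.
(x·R_p) ‖ R_L = 0.6452 Ω.
Then V_out = V_CC · 0.6452/(1.979 + 0.6452) = 4.377 V.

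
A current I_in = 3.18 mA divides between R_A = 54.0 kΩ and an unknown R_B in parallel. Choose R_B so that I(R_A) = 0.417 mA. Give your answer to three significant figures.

In a two-way split, I_A/I_in = R_B/(R_A + R_B).
0.417/3.18 = R_B/(R_A + R_B) → R_B = R_A · (0.1311)/(1 − 0.1311) = 54.0 × 0.1509 = 8.150 kΩ.

R_B ≈ 8.15 kΩ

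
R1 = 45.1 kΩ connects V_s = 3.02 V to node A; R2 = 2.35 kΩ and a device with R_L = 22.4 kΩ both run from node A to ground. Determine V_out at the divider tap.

R2 ‖ R_L = (2.35 × 22.4)/(2.35 + 22.4) = 2.127 kΩ.
Then V_out = V_s · R2'/(R1 + R2') = 3.02 × 2.127/47.23 = 0.1360 V.
(Unloaded it would be 0.150 V; the load pulls it down.)

V_out ≈ 0.136 V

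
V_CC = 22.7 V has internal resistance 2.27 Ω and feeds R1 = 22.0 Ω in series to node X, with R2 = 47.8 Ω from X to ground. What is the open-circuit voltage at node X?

R1' = 2.27 + 22.0 = 24.27 Ω (source resistance + R1).
Open-circuit (no load on X): V_th = V_CC · R2/(R1' + R2) = 22.7 × 47.8/(24.27 + 47.8) = 15.06 V.

V_th ≈ 15.1 V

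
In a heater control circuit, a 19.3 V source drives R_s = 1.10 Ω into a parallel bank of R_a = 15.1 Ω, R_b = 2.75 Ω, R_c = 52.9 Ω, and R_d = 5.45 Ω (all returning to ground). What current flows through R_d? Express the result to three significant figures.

I ≈ 2.09 A

Equivalent of the parallel group: R_p = 1.582 Ω.
V_A by voltage divider: V_A = 19.3 × 1.582/(1.10 + 1.582) = 11.38 V.
Branch current I = V_A/R_d = 11.38/5.45 = 2.089 A.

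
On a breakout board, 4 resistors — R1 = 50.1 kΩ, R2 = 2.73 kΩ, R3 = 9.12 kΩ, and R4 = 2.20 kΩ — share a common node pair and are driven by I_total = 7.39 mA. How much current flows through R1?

I ≈ 0.155 mA

Total conductance ΣG = 1/50.1 + 1/2.73 + 1/9.12 + 1/2.20 = 0.9505 (units of 1/kΩ).
R1 takes the fraction G_k/ΣG = 0.01996/0.9505 = 0.02100, so I = 7.39 × 0.02100 = 0.1552 mA.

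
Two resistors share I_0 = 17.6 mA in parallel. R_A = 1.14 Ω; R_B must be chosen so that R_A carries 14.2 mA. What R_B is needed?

R_B ≈ 4.76 Ω

In a two-way split, I_A/I_0 = R_B/(R_A + R_B).
14.2/17.6 = R_B/(R_A + R_B) → R_B = R_A · (0.8068)/(1 − 0.8068) = 1.14 × 4.176 = 4.761 Ω.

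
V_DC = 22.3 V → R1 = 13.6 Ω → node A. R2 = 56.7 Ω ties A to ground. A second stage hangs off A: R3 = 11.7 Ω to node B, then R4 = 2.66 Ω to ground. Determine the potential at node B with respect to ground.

Node A sees R2 in parallel with the series input of stage 2, R3 + R4 = 14.36 Ω.
Effective lower resistance at A: R2 ‖ 14.36 = 11.46 Ω.
First divider: V_A = V_DC · 11.46/(13.6 + 11.46) = 10.20 V.
Stage 2 is unloaded, so V_B = V_A · R4/(R3+R4) = 10.20 × 2.66/14.36 = 1.889 V.

V_B ≈ 1.89 V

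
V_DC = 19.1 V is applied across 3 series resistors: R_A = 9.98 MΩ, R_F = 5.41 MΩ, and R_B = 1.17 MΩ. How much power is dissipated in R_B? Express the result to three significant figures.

P ≈ 1.56 µW

ΣR = 16.56 MΩ → I = 19.1/16.56 = 1.153 µA.
P = I²R = 1.330 × 1.17 = 1.556 µW.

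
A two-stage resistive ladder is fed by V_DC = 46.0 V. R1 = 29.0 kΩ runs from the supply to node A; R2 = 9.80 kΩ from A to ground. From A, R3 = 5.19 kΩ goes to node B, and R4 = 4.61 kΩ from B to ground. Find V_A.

Looking into the second stage from A: R3 + R4 = 9.800 kΩ appears in parallel with R2.
R2 ‖ (R3+R4) = 4.900 kΩ.
First divider: V_A = V_DC · 4.900/(29.0 + 4.900) = 6.649 V.

V_A ≈ 6.65 V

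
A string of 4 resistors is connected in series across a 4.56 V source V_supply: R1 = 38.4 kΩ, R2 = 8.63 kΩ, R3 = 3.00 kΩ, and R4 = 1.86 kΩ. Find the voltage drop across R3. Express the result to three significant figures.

V ≈ 0.264 V

Series total: ΣR = 38.4 + 8.63 + 3.00 + 1.86 = 51.89 kΩ.
By the voltage-divider rule, V = 4.56 × 3.000/51.89 = 0.2636 V.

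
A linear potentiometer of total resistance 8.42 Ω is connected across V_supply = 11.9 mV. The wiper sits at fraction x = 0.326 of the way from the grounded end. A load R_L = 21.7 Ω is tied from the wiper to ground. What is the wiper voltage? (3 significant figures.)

V_out ≈ 3.57 mV

Lower segment x·R_p = 2.745 Ω; upper segment (1−x)·R_p = 5.675 Ω.
R_L loads the lower segment: effective lower R = 2.437 Ω.
V_out = 11.9 × 2.437/(5.675 + 2.437) = 3.575 mV.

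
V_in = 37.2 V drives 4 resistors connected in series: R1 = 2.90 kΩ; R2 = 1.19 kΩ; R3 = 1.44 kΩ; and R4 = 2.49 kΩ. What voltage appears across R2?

V ≈ 5.52 V

Series total: ΣR = 2.90 + 1.19 + 1.44 + 2.49 = 8.020 kΩ.
By the voltage-divider rule, V = 37.2 × 1.190/8.020 = 5.520 V.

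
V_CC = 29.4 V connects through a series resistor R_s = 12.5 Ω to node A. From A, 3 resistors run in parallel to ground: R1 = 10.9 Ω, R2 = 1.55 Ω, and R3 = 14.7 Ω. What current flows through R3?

I ≈ 0.181 A

Equivalent of the parallel group: R_p = 1.242 Ω.
V_A = 29.4 × 1.242/13.74 = 2.658 V.
Branch current I = V_A/R3 = 2.658/14.7 = 0.1808 A.
(Equivalently: I_total = 2.139 A, then current-divider fraction G_k/ΣG = 0.08451.)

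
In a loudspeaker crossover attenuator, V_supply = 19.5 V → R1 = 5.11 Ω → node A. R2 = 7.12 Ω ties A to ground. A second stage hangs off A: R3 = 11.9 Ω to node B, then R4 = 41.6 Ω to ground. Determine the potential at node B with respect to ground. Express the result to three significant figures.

Node A sees R2 in parallel with the series input of stage 2, R3 + R4 = 53.50 Ω.
R2 ‖ (R3+R4) = 6.284 Ω.
V_A = 19.5 × 6.284/(5.11 + 6.284) = 10.75 V.
V_B = V_A × 0.7776 = 8.362 V.

V_B ≈ 8.36 V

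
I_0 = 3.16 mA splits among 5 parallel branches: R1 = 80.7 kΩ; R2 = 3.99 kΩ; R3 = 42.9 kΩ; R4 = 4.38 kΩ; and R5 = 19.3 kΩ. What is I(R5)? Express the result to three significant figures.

I ≈ 0.289 mA

Total conductance ΣG = 1/80.7 + 1/3.99 + 1/42.9 + 1/4.38 + 1/19.3 = 0.5665 (units of 1/kΩ).
Current divider: I(R5) = I_0 · G_k/ΣG = 3.16 × (0.05181/0.5665) = 3.16 × 0.09147 = 0.2890 mA.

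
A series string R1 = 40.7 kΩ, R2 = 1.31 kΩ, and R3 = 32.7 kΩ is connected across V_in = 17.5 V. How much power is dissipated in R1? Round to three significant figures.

P ≈ 2.23 mW

The common current is I = 17.5/74.71 = 0.2342 mA.
P = I²R = 0.05487 × 40.7 = 2.233 mW.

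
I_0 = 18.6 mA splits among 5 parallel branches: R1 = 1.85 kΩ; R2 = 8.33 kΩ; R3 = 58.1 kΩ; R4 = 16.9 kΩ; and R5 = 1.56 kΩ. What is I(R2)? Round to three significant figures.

ΣG = 1/1.85 + 1/8.33 + 1/58.1 + 1/16.9 + 1/1.56 = 1.378.
By the current-divider rule, I = I_0 · G_k/ΣG = 18.6 × 0.08712 = 1.620 mA.

I ≈ 1.62 mA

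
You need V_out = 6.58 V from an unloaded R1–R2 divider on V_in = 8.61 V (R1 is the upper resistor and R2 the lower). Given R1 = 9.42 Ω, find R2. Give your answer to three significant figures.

R2 ≈ 30.5 Ω

Required fraction k = V_out/V_in = 0.7642.
Rearranging, R2 = R1·k/(1−k) = 9.42 × 3.241 = 30.53 Ω.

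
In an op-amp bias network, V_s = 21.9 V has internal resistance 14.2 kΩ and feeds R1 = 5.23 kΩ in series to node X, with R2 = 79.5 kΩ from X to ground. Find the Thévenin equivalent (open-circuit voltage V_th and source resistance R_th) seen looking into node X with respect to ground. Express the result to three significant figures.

V_th ≈ 17.6 V, R_th ≈ 15.6 kΩ

R1' = 14.2 + 5.23 = 19.43 kΩ (source resistance + R1).
With X open, the divider is unloaded: V_th = 21.9 × 79.5/98.93 = 17.60 V.
With V_s suppressed (replaced by a short), R_th = R1' ‖ R2 = (19.43 × 79.5)/(19.43 + 79.5) = 15.61 kΩ.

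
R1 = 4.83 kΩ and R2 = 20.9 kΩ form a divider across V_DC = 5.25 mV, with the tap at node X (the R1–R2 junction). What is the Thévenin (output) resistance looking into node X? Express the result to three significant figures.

R_th ≈ 3.92 kΩ

Zeroing V_DC shorts the top of R1 to ground, so R_th = R1 ‖ R2 = 3.923 kΩ.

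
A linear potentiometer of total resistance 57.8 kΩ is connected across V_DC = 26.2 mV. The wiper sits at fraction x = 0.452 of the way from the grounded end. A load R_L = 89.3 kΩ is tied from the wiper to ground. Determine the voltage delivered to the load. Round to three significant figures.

V_out ≈ 10.2 mV

The pot divides into 31.67 kΩ above the wiper and 26.13 kΩ below.
Lower segment in parallel with the load: 26.13 ‖ 89.3 = 20.21 kΩ.
Loaded-divider output: V_out = 26.2 × 0.3895 = 10.21 mV.
(Unloaded: V_out = x·V_DC = 11.8 mV.)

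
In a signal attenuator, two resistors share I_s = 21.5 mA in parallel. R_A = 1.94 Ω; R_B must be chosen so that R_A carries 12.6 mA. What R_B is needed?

R_B ≈ 2.75 Ω

Two-branch current divider: I_A = I_s · R_B/(R_A + R_B).
With f = 0.5860, R_B = R_A · f/(1−f) = 1.94 × 1.416 = 2.747 Ω.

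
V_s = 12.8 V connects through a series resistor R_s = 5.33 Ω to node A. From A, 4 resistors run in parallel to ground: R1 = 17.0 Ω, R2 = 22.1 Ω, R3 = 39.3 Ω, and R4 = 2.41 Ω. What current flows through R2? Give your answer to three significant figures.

Parallel bank: R_p = 1/(1/17.0 + 1/22.1 + 1/39.3 + 1/2.41) = 1.837 Ω.
Node voltage V_A = V_s · R_p/(R_s + R_p) = 12.8 × 0.2563 = 3.280 V.
Branch current I = V_A/R2 = 3.280/22.1 = 0.1484 A.

I ≈ 0.148 A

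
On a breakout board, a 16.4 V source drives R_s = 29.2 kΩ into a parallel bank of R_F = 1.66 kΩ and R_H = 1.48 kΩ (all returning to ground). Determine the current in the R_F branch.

Parallel bank: R_p = 1/(1/1.66 + 1/1.48) = 0.7824 kΩ.
Node voltage V_A = V_supply · R_p/(R_s + R_p) = 16.4 × 0.02610 = 0.4280 V.
Branch current I = V_A/R_F = 0.4280/1.66 = 0.2578 mA.
(Equivalently: I_total = 0.5470 mA, then current-divider fraction G_k/ΣG = 0.4713.)

I ≈ 0.258 mA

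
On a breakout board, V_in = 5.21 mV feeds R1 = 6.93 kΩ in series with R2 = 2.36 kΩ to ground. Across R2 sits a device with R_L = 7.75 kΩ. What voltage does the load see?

First combine the lower leg with the load: R2 ‖ R_L = 1.809 kΩ.
Now apply the divider: V_out = 5.21 × 0.2070 = 1.079 mV.

V_out ≈ 1.08 mV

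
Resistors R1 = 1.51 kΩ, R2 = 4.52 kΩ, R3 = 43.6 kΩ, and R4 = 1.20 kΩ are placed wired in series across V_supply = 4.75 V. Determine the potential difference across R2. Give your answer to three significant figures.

Series total: ΣR = 1.51 + 4.52 + 43.6 + 1.20 = 50.83 kΩ.
V = V_supply · R/ΣR = 4.75 × 0.08892 = 0.4224 V.

V ≈ 0.422 V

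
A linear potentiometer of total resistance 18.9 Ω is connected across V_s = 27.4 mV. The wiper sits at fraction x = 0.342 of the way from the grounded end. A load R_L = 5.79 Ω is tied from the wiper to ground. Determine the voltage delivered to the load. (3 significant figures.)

V_out ≈ 5.40 mV

The pot divides into 12.44 Ω above the wiper and 6.464 Ω below.
(x·R_p) ‖ R_L = 3.054 Ω.
V_out = 27.4 × 3.054/(12.44 + 3.054) = 5.402 mV.
(Unloaded: V_out = x·V_s = 9.37 mV.)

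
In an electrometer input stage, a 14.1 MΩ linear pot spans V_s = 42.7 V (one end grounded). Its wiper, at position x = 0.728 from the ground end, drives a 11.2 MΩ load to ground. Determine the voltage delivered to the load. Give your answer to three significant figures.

The pot divides into 3.835 MΩ above the wiper and 10.26 MΩ below.
Lower segment in parallel with the load: 10.26 ‖ 11.2 = 5.356 MΩ.
Loaded-divider output: V_out = 42.7 × 0.5827 = 24.88 V.
(Unloaded: V_out = x·V_s = 31.1 V.)

V_out ≈ 24.9 V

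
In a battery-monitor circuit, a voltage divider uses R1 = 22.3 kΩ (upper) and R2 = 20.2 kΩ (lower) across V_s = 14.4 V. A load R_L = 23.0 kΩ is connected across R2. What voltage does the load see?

First combine the lower leg with the load: R2 ‖ R_L = 10.75 kΩ.
Now apply the divider: V_out = 14.4 × 0.3254 = 4.685 V.

V_out ≈ 4.69 V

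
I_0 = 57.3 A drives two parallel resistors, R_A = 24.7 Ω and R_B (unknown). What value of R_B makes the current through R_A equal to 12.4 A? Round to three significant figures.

R_B ≈ 6.82 Ω

In a two-way split, I_A/I_0 = R_B/(R_A + R_B).
With f = 0.2164, R_B = R_A · f/(1−f) = 24.7 × 0.2762 = 6.821 Ω.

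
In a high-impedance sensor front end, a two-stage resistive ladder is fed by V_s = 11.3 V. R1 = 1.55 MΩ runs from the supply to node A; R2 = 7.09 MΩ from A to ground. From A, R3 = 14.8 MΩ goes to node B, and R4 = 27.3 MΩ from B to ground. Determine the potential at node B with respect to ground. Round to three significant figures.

V_B ≈ 5.84 V

Node A sees R2 in parallel with the series input of stage 2, R3 + R4 = 42.10 MΩ.
Effective lower resistance at A: R2 ‖ 42.10 = 6.068 MΩ.
First divider: V_A = V_s · 6.068/(1.55 + 6.068) = 9.001 V.
V_B = V_A × 0.6485 = 5.837 V.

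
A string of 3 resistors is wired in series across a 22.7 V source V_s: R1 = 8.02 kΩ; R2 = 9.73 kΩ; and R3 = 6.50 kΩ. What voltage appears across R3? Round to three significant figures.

Series total: ΣR = 8.02 + 9.73 + 6.50 = 24.25 kΩ.
Voltage divider: V = V_s · (6.500 / 24.25) = 22.7 × 0.2680 = 6.085 V.

V ≈ 6.08 V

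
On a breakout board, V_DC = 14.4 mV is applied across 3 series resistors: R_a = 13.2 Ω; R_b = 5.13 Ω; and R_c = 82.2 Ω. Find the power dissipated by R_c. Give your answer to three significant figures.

ΣR = 100.5 Ω → I = 14.4/100.5 = 0.1432 mA.
P = I²R = 0.02052 × 82.2 = 1.687 µW.

P ≈ 1.69 µW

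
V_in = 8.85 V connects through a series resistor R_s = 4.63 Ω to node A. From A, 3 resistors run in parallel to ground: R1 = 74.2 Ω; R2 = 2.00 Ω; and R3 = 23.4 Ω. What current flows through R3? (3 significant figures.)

Combine the parallel branches: R_p = (1/74.2 + 1/2.00 + 1/23.4)⁻¹ = 1.798 Ω.
V_A = 8.85 × 1.798/6.428 = 2.475 V.
I(R3) = V_A / R3 = 2.475/23.4 = 0.1058 A.
(Check via current divider: I_total = 1.377 A; share G_k/ΣG = 0.07683 → same result.)

I ≈ 0.106 A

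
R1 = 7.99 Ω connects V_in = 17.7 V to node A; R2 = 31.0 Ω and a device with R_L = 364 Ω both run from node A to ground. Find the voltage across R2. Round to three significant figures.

V_out ≈ 13.8 V

First combine the lower leg with the load: R2 ‖ R_L = 28.57 Ω.
Voltage divider with the loaded lower leg: V_out = 17.7 × 28.57/(7.99 + 28.57) = 17.7 × 0.7814 = 13.83 V.
(Unloaded it would be 14.1 V; the load pulls it down.)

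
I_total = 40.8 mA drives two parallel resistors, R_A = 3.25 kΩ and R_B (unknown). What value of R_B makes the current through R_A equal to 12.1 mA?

R_B ≈ 1.37 kΩ

In a two-way split, I_A/I_total = R_B/(R_A + R_B).
With f = 0.2966, R_B = R_A · f/(1−f) = 3.25 × 0.4216 = 1.370 kΩ.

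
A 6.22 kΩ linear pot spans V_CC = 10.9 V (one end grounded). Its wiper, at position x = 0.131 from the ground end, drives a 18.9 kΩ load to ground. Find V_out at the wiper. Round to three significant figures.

V_out ≈ 1.38 V

Split the track: R_lower = x·R_p = 0.8148 kΩ, R_upper = (1−x)·R_p = 5.405 kΩ.
R_L loads the lower segment: effective lower R = 0.7811 kΩ.
Then V_out = V_CC · 0.7811/(5.405 + 0.7811) = 1.376 V.
(Unloaded: V_out = x·V_CC = 1.43 V.)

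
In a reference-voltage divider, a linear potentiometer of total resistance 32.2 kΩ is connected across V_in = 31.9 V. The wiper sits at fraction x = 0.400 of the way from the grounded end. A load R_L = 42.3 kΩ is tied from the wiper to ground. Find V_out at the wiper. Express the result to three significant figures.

V_out ≈ 10.8 V

Lower segment x·R_p = 12.88 kΩ; upper segment (1−x)·R_p = 19.32 kΩ.
(x·R_p) ‖ R_L = 9.874 kΩ.
V_out = 31.9 × 9.874/(19.32 + 9.874) = 10.79 V.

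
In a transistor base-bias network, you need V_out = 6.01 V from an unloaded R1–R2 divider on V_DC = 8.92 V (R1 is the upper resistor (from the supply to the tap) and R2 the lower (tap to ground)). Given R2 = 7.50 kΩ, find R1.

Required fraction k = V_out/V_DC = 0.6738.
R1 = R2·(1/k − 1) = 7.50 × 0.4842 = 3.631 kΩ.

R1 ≈ 3.63 kΩ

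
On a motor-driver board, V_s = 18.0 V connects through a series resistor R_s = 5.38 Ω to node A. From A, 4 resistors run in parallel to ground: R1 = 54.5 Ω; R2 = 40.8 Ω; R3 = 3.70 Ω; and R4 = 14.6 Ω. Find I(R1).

I ≈ 0.108 A

Equivalent of the parallel group: R_p = 2.620 Ω.
Node voltage V_A = V_s · R_p/(R_s + R_p) = 18.0 × 0.3275 = 5.896 V.
I(R1) = V_A / R1 = 5.896/54.5 = 0.1082 A.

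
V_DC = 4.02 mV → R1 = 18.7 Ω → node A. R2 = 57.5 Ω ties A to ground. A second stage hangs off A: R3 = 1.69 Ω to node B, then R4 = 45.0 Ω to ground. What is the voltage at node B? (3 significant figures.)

V_B ≈ 2.25 mV

The second stage (R3 + R4 = 46.69 Ω) loads node A in parallel with R2.
R2 ‖ (R3+R4) = 25.77 Ω.
V_A = 4.02 × 25.77/(18.7 + 25.77) = 2.329 mV.
V_B = V_A × 0.9638 = 2.245 mV.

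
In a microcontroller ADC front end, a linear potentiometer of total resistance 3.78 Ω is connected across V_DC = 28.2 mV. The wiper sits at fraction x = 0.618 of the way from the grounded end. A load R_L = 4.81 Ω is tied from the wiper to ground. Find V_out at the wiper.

V_out ≈ 14.7 mV

The pot divides into 1.444 Ω above the wiper and 2.336 Ω below.
(x·R_p) ‖ R_L = 1.572 Ω.
Loaded-divider output: V_out = 28.2 × 0.5213 = 14.70 mV.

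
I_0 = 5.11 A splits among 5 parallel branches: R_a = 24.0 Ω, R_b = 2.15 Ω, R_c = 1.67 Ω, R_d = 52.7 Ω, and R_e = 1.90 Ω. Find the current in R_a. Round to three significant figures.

I ≈ 0.129 A

Total conductance ΣG = 1/24.0 + 1/2.15 + 1/1.67 + 1/52.7 + 1/1.90 = 1.651 (units of 1/Ω).
By the current-divider rule, I = I_0 · G_k/ΣG = 5.11 × 0.02524 = 0.1290 A.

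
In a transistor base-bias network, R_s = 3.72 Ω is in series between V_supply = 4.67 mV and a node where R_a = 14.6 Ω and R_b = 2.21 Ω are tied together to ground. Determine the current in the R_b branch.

I ≈ 0.719 mA

Parallel bank: R_p = 1/(1/14.6 + 1/2.21) = 1.919 Ω.
Node voltage V_A = V_supply · R_p/(R_s + R_p) = 4.67 × 0.3404 = 1.589 mV.
Branch current I = V_A/R_b = 1.589/2.21 = 0.7192 mA.
(Equivalently: I_total = 0.8281 mA, then current-divider fraction G_k/ΣG = 0.8685.)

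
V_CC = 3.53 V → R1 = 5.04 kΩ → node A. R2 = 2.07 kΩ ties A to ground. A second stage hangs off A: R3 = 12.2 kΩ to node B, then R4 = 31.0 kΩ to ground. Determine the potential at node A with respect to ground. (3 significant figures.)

V_A ≈ 0.994 V

Looking into the second stage from A: R3 + R4 = 43.20 kΩ appears in parallel with R2.
R2 ‖ (R3+R4) = 1.975 kΩ.
V_A = 3.53 × 1.975/(5.04 + 1.975) = 0.9940 V.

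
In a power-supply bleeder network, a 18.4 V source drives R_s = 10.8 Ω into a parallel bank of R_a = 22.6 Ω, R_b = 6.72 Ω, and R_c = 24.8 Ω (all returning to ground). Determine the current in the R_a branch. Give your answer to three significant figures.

Combine the parallel branches: R_p = (1/22.6 + 1/6.72 + 1/24.8)⁻¹ = 4.285 Ω.
Node voltage V_A = V_supply · R_p/(R_s + R_p) = 18.4 × 0.2841 = 5.227 V.
Branch current I = V_A/R_a = 5.227/22.6 = 0.2313 A.

I ≈ 0.231 A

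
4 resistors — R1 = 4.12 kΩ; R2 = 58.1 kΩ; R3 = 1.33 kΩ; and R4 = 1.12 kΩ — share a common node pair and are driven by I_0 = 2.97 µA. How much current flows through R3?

I ≈ 1.17 µA

Total conductance ΣG = 1/4.12 + 1/58.1 + 1/1.33 + 1/1.12 = 1.905 (units of 1/kΩ).
Current divider: I(R3) = I_0 · G_k/ΣG = 2.97 × (0.7519/1.905) = 2.97 × 0.3948 = 1.172 µA.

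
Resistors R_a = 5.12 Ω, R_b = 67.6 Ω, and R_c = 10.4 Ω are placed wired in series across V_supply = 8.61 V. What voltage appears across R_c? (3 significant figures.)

ΣR = 5.12 + 67.6 + 10.4 = 83.12 Ω.
By the voltage-divider rule, V = 8.61 × 10.40/83.12 = 1.077 V.

V ≈ 1.08 V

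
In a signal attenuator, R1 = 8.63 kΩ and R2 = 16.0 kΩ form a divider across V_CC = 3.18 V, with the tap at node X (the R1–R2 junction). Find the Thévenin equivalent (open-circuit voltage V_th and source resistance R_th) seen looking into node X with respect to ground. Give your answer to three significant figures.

V_th ≈ 2.07 V, R_th ≈ 5.61 kΩ

With X open, the divider is unloaded: V_th = 3.18 × 16.0/24.63 = 2.066 V.
Looking into X with the source shorted: R_th = R1·R2/(R1+R2) = 8.630 × 16.0/24.63 = 5.606 kΩ.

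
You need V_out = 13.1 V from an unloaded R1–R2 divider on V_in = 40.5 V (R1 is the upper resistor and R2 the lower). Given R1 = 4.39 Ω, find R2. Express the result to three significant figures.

V_out/V_in = R2/(R1+R2) = 0.3235.
So R2 = R1 · V_out/(V_in − V_out) = 4.39 × 13.1/(40.5 − 13.1) = 4.39 × 0.4781 = 2.099 Ω.

R2 ≈ 2.10 Ω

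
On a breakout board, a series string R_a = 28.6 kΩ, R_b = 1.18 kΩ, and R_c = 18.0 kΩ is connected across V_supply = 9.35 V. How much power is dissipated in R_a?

ΣR = 47.78 kΩ → I = 9.35/47.78 = 0.1957 mA.
P(R_a) = I²·R_a = (0.1957)² × 28.6 = 1.095 mW.

P ≈ 1.10 mW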